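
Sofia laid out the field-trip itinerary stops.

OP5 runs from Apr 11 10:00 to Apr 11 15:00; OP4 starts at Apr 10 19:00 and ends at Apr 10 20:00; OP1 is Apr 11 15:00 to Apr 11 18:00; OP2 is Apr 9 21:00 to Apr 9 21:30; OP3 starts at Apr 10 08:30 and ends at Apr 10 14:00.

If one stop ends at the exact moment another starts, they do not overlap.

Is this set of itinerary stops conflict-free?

Yes

Sorted by start: OP2, OP3, OP4, OP5, OP1.
OP3 starts after OP2 ends, so nothing later overlaps OP2 either.
OP4 starts after OP3 ends, so nothing later overlaps OP3 either.
OP5 starts after OP4 ends, so nothing later overlaps OP4 either.
OP1 starts exactly when OP5 ends (back-to-back, no overlap).
Every pair is clear; the schedule has no overlaps.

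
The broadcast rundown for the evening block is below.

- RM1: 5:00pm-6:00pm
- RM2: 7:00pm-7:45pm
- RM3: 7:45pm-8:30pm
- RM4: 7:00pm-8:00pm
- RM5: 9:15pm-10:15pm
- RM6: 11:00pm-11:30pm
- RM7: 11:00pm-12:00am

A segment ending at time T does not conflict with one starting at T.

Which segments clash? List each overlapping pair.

RM2 & RM4, RM3 & RM4, RM6 & RM7

Sorted by start: RM1, RM2, RM4, RM3, RM5, RM6, RM7.
RM2 starts after RM1 ends, so RM1 has no further overlaps.
RM4 starts before RM2 ends → RM2 and RM4 overlap.
RM3 starts exactly when RM2 ends (back-to-back, no overlap), so RM2 has no further overlaps.
RM3 starts before RM4 ends → RM4 and RM3 overlap.
RM5 starts after RM4 ends, so RM4 has no further overlaps.
RM5 starts after RM3 ends, so RM3 has no further overlaps.
RM6 starts after RM5 ends, so RM5 has no further overlaps.
RM7 starts before RM6 ends → RM6 and RM7 overlap.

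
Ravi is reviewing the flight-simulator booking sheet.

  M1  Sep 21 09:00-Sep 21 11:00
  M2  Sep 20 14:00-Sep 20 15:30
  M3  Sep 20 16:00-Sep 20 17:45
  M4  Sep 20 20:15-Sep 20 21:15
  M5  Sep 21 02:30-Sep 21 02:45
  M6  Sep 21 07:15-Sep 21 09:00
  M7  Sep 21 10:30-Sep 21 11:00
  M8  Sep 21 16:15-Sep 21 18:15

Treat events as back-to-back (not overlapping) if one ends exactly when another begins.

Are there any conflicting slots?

Yes

Sorted by start: M2, M3, M4, M5, M6, M1, M7, M8.
M3 starts after M2 ends, so M2 has no further overlaps.
M4 starts after M3 ends, so M3 has no further overlaps.
M5 starts after M4 ends, so M4 has no further overlaps.
M6 starts after M5 ends, so M5 has no further overlaps.
M1 starts exactly when M6 ends (back-to-back, no overlap), so M6 has no further overlaps.
M7 starts before M1 ends → M1 and M7 overlap.
That's a conflict, so the schedule is not conflict-free.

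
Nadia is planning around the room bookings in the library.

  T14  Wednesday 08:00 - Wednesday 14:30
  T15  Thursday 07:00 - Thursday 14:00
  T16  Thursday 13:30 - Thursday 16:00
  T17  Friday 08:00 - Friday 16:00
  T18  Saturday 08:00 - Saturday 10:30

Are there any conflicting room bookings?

Yes

Sorted by start: T14, T15, T16, T17, T18.
T15 starts after T14 ends — done with T14.
T16 starts before T15 ends → T15 and T16 overlap.
That's a conflict, so the schedule is not conflict-free.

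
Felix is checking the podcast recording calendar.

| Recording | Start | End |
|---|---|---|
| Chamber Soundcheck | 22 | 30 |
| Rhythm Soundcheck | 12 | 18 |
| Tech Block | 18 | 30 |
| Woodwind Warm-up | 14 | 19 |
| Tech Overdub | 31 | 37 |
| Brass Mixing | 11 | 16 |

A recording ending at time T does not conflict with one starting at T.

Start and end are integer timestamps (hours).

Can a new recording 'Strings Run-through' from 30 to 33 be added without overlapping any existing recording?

Brass Mixing: ends 16 at or before Strings Run-through starts 30 → clear.
Rhythm Soundcheck: ends 18 at or before Strings Run-through starts 30 → clear.
Woodwind Warm-up: ends 19 at or before Strings Run-through starts 30 → clear.
Tech Block: ends 30 at or before Strings Run-through starts 30 → clear.
Chamber Soundcheck: ends 30 at or before Strings Run-through starts 30 → clear.
Tech Overdub: starts 31 before Strings Run-through ends 33, and ends 37 after Strings Run-through starts 30 → overlap.
Strings Run-through overlaps Tech Overdub.

No — it overlaps Tech Overdub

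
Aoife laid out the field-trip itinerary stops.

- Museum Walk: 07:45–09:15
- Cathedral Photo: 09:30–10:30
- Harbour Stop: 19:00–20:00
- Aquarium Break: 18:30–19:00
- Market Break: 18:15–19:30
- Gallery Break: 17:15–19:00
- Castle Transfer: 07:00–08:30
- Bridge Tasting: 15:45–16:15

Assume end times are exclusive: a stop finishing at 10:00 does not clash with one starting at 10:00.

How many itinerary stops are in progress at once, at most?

3

Sort all start/end points and keep a running count:
07:00 start Castle Transfer → 1
07:45 start Museum Walk → 2
08:30 end Castle Transfer → 1
09:15 end Museum Walk → 0
09:30 start Cathedral Photo → 1
10:30 end Cathedral Photo → 0
15:45 start Bridge Tasting → 1
16:15 end Bridge Tasting → 0
17:15 start Gallery Break → 1
18:15 start Market Break → 2
18:30 start Aquarium Break → 3
19:00 end Aquarium Break → 2
19:00 end Gallery Break → 1
19:00 start Harbour Stop → 2
19:30 end Market Break → 1
20:00 end Harbour Stop → 0
Peak is 3, at 18:30 (Aquarium Break, Gallery Break, Market Break).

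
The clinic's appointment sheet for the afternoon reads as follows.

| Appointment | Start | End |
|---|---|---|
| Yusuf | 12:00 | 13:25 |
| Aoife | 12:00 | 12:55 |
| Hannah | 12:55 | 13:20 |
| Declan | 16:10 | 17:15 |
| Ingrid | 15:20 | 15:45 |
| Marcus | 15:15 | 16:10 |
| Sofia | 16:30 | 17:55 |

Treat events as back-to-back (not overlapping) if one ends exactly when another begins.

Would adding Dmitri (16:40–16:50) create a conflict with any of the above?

Yusuf: ends 13:25 at or before Dmitri starts 16:40 → clear.
Aoife: ends 12:55 at or before Dmitri starts 16:40 → clear.
Hannah: ends 13:20 at or before Dmitri starts 16:40 → clear.
Marcus: ends 16:10 at or before Dmitri starts 16:40 → clear.
Ingrid: ends 15:45 at or before Dmitri starts 16:40 → clear.
Declan: starts 16:10 before Dmitri ends 16:50, and ends 17:15 after Dmitri starts 16:40 → overlap.
Sofia: starts 16:30 before Dmitri ends 16:50, and ends 17:55 after Dmitri starts 16:40 → overlap.
Dmitri overlaps Declan, Sofia.

Yes — it overlaps Declan, Sofia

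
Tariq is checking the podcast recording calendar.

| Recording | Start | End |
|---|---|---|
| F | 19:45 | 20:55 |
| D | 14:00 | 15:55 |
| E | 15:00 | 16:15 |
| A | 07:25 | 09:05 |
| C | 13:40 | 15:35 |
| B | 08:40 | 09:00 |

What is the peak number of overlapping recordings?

Sweep the timeline, counting +1 at each start and −1 at each end (ends before starts at a tie):
07:25 start A → 1
08:40 start B → 2
09:00 end B → 1
09:05 end A → 0
13:40 start C → 1
14:00 start D → 2
15:00 start E → 3
15:35 end C → 2
15:55 end D → 1
16:15 end E → 0
19:45 start F → 1
20:55 end F → 0
Peak is 3, at 15:00 (C, D, E).

3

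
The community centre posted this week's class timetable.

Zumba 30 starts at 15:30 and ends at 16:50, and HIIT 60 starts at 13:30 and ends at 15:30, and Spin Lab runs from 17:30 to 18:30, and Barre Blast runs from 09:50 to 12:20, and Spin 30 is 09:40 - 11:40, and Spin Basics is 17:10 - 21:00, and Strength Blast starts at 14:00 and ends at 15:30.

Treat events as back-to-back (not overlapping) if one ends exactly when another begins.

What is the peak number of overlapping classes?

2

Walk through starts and ends in time order (an end at T is processed before a start at T):
09:40 start Spin 30 → 1
09:50 start Barre Blast → 2
11:40 end Spin 30 → 1
12:20 end Barre Blast → 0
13:30 start HIIT 60 → 1
14:00 start Strength Blast → 2
15:30 end HIIT 60 → 1
15:30 end Strength Blast → 0
15:30 start Zumba 30 → 1
16:50 end Zumba 30 → 0
17:10 start Spin Basics → 1
17:30 start Spin Lab → 2
18:30 end Spin Lab → 1
21:00 end Spin Basics → 0
Peak is 2, at 09:50 (Barre Blast, Spin 30).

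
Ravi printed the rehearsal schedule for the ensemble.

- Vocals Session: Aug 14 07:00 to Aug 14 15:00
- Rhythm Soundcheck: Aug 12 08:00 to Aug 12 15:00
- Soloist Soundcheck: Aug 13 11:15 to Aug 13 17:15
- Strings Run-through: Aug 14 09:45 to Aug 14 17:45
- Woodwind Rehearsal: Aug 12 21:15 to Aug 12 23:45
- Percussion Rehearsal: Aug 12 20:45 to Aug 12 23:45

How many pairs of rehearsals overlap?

Two intervals overlap when each starts before the other ends.
Sorted by start: Rhythm Soundcheck, Percussion Rehearsal, Woodwind Rehearsal, Soloist Soundcheck, Vocals Session, Strings Run-through.
Percussion Rehearsal starts after Rhythm Soundcheck ends; Rhythm Soundcheck is clear from here.
Woodwind Rehearsal starts before Percussion Rehearsal ends → Percussion Rehearsal and Woodwind Rehearsal overlap.
Soloist Soundcheck starts after Percussion Rehearsal ends; Percussion Rehearsal is clear from here.
Soloist Soundcheck starts after Woodwind Rehearsal ends; Woodwind Rehearsal is clear from here.
Vocals Session starts after Soloist Soundcheck ends; Soloist Soundcheck is clear from here.
Strings Run-through starts before Vocals Session ends → Vocals Session and Strings Run-through overlap.
Overlapping pairs: Percussion Rehearsal & Woodwind Rehearsal, Strings Run-through & Vocals Session — 2 in total.

2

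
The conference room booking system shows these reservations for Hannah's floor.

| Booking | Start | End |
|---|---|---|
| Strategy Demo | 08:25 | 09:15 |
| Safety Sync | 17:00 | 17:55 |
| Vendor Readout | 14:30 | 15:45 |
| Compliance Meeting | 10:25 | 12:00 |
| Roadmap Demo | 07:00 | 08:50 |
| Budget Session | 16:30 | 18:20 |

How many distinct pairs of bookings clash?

2

Sorted by start: Roadmap Demo, Strategy Demo, Compliance Meeting, Vendor Readout, Budget Session, Safety Sync.
Strategy Demo starts before Roadmap Demo ends → Roadmap Demo and Strategy Demo overlap.
Compliance Meeting starts after Roadmap Demo ends, so nothing later overlaps Roadmap Demo either.
Compliance Meeting starts after Strategy Demo ends, so nothing later overlaps Strategy Demo either.
Vendor Readout starts after Compliance Meeting ends, so nothing later overlaps Compliance Meeting either.
Budget Session starts after Vendor Readout ends, so nothing later overlaps Vendor Readout either.
Safety Sync starts before Budget Session ends → Budget Session and Safety Sync overlap.
Overlapping pairs: Budget Session & Safety Sync, Roadmap Demo & Strategy Demo — 2 in total.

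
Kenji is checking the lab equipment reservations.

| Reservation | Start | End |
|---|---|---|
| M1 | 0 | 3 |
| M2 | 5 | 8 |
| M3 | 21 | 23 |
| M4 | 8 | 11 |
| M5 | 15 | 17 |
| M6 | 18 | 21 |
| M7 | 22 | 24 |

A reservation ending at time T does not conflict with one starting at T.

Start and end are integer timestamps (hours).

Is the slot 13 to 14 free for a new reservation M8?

M1: ends 3 at or before M8 starts 13 → clear.
M2: ends 8 at or before M8 starts 13 → clear.
M4: ends 11 at or before M8 starts 13 → clear.
M5: starts 15 at or after M8 ends 14 → clear.
M6: starts 18 at or after M8 ends 14 → clear.
M3: starts 21 at or after M8 ends 14 → clear.
M7: starts 22 at or after M8 ends 14 → clear.

Yes — the slot is free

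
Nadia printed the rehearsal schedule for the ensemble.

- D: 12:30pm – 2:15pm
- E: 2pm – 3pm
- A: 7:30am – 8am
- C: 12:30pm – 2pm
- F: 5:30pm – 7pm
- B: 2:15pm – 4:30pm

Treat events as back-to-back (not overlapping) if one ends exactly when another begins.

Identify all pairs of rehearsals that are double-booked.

Sorted by start: A, C, D, E, B, F.
C starts after A ends; A is clear from here.
D starts before C ends → C and D overlap.
E starts exactly when C ends (back-to-back, no overlap); C is clear from here.
E starts before D ends → D and E overlap.
B starts exactly when D ends (back-to-back, no overlap); D is clear from here.
B starts before E ends → E and B overlap.
F starts after E ends.
F starts after B ends.

B & E, C & D, D & E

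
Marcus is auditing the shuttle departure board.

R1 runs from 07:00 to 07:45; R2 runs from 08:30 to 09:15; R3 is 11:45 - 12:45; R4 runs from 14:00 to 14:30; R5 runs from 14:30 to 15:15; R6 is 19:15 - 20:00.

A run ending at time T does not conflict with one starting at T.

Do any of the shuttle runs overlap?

Check each pair: they overlap iff neither finishes before the other starts.
Sorted by start: R1, R2, R3, R4, R5, R6.
R2 starts after R1 ends — done with R1.
R3 starts after R2 ends — done with R2.
R4 starts after R3 ends — done with R3.
R5 starts exactly when R4 ends (back-to-back, no overlap) — done with R4.
R6 starts after R5 ends.
Every pair is clear; the schedule has no overlaps.

No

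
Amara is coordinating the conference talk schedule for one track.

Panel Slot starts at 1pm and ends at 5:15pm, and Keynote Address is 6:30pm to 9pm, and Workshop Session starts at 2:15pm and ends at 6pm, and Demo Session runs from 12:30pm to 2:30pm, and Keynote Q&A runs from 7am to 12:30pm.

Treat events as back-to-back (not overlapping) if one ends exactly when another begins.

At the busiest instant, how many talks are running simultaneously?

3

Sweep the timeline, counting +1 at each start and −1 at each end (ends before starts at a tie):
7am start Keynote Q&A → 1
12:30pm end Keynote Q&A → 0
12:30pm start Demo Session → 1
1pm start Panel Slot → 2
2:15pm start Workshop Session → 3
2:30pm end Demo Session → 2
5:15pm end Panel Slot → 1
6pm end Workshop Session → 0
6:30pm start Keynote Address → 1
9pm end Keynote Address → 0
Peak is 3, at 2:15pm (Demo Session, Panel Slot, Workshop Session).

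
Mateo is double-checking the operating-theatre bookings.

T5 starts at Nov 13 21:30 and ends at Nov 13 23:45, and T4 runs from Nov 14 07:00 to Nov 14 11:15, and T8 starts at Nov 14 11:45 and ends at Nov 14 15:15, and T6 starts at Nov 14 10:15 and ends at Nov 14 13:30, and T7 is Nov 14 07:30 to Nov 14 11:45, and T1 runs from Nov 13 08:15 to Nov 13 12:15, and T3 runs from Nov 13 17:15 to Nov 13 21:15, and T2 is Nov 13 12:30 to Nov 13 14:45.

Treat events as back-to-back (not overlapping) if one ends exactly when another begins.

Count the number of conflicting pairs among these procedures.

Sorted by start: T1, T2, T3, T5, T4, T7, T6, T8.
T2 starts after T1 ends; T1 is clear from here.
T3 starts after T2 ends; T2 is clear from here.
T5 starts after T3 ends; T3 is clear from here.
T4 starts after T5 ends; T5 is clear from here.
T7 starts before T4 ends → T4 and T7 overlap.
T6 starts before T4 ends → T4 and T6 overlap.
T8 starts after T4 ends.
T6 starts before T7 ends → T7 and T6 overlap.
T8 starts exactly when T7 ends (back-to-back, no overlap).
T8 starts before T6 ends → T6 and T8 overlap.
Overlapping pairs: T4 & T6, T4 & T7, T6 & T7, T6 & T8 — 4 in total.

4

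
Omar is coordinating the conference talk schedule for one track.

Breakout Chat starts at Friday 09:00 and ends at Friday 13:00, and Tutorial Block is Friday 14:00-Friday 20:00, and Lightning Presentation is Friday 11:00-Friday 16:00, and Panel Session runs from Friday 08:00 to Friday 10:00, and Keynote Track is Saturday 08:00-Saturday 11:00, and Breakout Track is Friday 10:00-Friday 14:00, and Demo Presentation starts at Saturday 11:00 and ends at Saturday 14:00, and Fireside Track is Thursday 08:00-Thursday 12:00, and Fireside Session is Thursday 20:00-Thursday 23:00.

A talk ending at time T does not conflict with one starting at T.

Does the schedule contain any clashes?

Yes

Two intervals overlap when each starts before the other ends.
Sorted by start: Fireside Track, Fireside Session, Panel Session, Breakout Chat, Breakout Track, Lightning Presentation, Tutorial Block, Keynote Track, Demo Presentation.
Fireside Session starts after Fireside Track ends, so Fireside Track has no further overlaps.
Panel Session starts after Fireside Session ends, so Fireside Session has no further overlaps.
Breakout Chat starts before Panel Session ends → Panel Session and Breakout Chat overlap.
That's a conflict, so the schedule is not conflict-free.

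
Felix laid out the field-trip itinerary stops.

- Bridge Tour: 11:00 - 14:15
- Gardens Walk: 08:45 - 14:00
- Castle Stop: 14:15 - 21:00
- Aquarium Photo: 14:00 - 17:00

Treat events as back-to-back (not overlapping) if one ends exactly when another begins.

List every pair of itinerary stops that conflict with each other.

Aquarium Photo & Bridge Tour, Aquarium Photo & Castle Stop, Bridge Tour & Gardens Walk

Sorted by start: Gardens Walk, Bridge Tour, Aquarium Photo, Castle Stop.
Bridge Tour starts before Gardens Walk ends → Gardens Walk and Bridge Tour overlap.
Aquarium Photo starts exactly when Gardens Walk ends (back-to-back, no overlap), so nothing later overlaps Gardens Walk either.
Aquarium Photo starts before Bridge Tour ends → Bridge Tour and Aquarium Photo overlap.
Castle Stop starts exactly when Bridge Tour ends (back-to-back, no overlap).
Castle Stop starts before Aquarium Photo ends → Aquarium Photo and Castle Stop overlap.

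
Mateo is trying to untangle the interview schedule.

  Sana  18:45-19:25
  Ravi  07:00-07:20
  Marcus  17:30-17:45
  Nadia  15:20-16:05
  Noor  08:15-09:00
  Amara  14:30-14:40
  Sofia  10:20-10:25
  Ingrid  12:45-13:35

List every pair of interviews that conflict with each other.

Sorted by start: Ravi, Noor, Sofia, Ingrid, Amara, Nadia, Marcus, Sana.
Noor starts after Ravi ends; Ravi is clear from here.
Sofia starts after Noor ends; Noor is clear from here.
Ingrid starts after Sofia ends; Sofia is clear from here.
Amara starts after Ingrid ends; Ingrid is clear from here.
Nadia starts after Amara ends; Amara is clear from here.
Marcus starts after Nadia ends; Nadia is clear from here.
Sana starts after Marcus ends.

no conflicts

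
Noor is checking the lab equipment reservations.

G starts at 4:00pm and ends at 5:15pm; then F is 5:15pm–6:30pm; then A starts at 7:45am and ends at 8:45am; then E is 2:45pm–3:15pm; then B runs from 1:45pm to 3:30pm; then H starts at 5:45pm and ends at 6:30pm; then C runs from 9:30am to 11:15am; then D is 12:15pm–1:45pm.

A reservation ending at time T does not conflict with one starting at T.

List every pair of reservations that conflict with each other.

Two intervals overlap when each starts before the other ends.
Sorted by start: A, C, D, B, E, G, F, H.
C starts after A ends — done with A.
D starts after C ends — done with C.
B starts exactly when D ends (back-to-back, no overlap) — done with D.
E starts before B ends → B and E overlap.
G starts after B ends — done with B.
G starts after E ends — done with E.
F starts exactly when G ends (back-to-back, no overlap) — done with G.
H starts before F ends → F and H overlap.

B & E, F & H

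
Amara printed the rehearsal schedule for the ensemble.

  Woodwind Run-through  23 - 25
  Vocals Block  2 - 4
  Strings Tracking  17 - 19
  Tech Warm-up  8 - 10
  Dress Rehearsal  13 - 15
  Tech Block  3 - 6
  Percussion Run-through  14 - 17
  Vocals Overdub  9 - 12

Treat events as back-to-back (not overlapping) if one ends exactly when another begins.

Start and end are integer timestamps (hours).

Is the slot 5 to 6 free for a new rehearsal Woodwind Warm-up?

Vocals Block: ends 4 at or before Woodwind Warm-up starts 5 → clear.
Tech Block: starts 3 before Woodwind Warm-up ends 6, and ends 6 after Woodwind Warm-up starts 5 → overlap.
Tech Warm-up: starts 8 at or after Woodwind Warm-up ends 6 → clear.
Vocals Overdub: starts 9 at or after Woodwind Warm-up ends 6 → clear.
Dress Rehearsal: starts 13 at or after Woodwind Warm-up ends 6 → clear.
Percussion Run-through: starts 14 at or after Woodwind Warm-up ends 6 → clear.
Strings Tracking: starts 17 at or after Woodwind Warm-up ends 6 → clear.
Woodwind Run-through: starts 23 at or after Woodwind Warm-up ends 6 → clear.
Woodwind Warm-up overlaps Tech Block.

No — it overlaps Tech Block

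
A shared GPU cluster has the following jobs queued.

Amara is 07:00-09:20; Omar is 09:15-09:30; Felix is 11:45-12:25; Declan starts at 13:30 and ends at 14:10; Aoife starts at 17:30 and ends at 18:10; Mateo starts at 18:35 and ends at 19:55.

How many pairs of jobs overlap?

1

Sorted by start: Amara, Omar, Felix, Declan, Aoife, Mateo.
Omar starts before Amara ends → Amara and Omar overlap.
Felix starts after Amara ends, so Amara has no further overlaps.
Felix starts after Omar ends, so Omar has no further overlaps.
Declan starts after Felix ends, so Felix has no further overlaps.
Aoife starts after Declan ends, so Declan has no further overlaps.
Mateo starts after Aoife ends.
Overlapping pairs: Amara & Omar — 1 in total.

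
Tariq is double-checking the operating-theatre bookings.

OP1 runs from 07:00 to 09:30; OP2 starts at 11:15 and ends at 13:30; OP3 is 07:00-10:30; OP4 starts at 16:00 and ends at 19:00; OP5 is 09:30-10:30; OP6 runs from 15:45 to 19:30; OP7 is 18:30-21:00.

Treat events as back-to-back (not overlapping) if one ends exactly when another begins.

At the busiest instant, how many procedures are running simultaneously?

Sort all start/end points and keep a running count:
07:00 start OP1 → 1
07:00 start OP3 → 2
09:30 end OP1 → 1
09:30 start OP5 → 2
10:30 end OP3 → 1
10:30 end OP5 → 0
11:15 start OP2 → 1
13:30 end OP2 → 0
15:45 start OP6 → 1
16:00 start OP4 → 2
18:30 start OP7 → 3
19:00 end OP4 → 2
19:30 end OP6 → 1
21:00 end OP7 → 0
Peak is 3, at 18:30 (OP4, OP6, OP7).

3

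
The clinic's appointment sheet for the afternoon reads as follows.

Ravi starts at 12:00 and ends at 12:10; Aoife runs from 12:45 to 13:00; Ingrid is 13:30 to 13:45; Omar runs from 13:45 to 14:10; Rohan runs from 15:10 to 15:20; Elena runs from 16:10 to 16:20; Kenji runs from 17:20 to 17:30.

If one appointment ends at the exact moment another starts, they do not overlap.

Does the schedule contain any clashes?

Sorted by start: Ravi, Aoife, Ingrid, Omar, Rohan, Elena, Kenji.
Aoife starts after Ravi ends; Ravi is clear from here.
Ingrid starts after Aoife ends; Aoife is clear from here.
Omar starts exactly when Ingrid ends (back-to-back, no overlap); Ingrid is clear from here.
Rohan starts after Omar ends; Omar is clear from here.
Elena starts after Rohan ends; Rohan is clear from here.
Kenji starts after Elena ends.
Every pair is clear; the schedule has no overlaps.

No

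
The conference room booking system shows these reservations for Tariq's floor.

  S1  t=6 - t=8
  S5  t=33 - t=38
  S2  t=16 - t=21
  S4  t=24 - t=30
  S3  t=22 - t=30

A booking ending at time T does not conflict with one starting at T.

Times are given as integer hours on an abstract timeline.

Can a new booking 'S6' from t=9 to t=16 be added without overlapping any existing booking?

Yes — the slot is free

S1: ends t=8 at or before S6 starts t=9 → clear.
S2: starts t=16 at or after S6 ends t=16 → clear.
S3: starts t=22 at or after S6 ends t=16 → clear.
S4: starts t=24 at or after S6 ends t=16 → clear.
S5: starts t=33 at or after S6 ends t=16 → clear.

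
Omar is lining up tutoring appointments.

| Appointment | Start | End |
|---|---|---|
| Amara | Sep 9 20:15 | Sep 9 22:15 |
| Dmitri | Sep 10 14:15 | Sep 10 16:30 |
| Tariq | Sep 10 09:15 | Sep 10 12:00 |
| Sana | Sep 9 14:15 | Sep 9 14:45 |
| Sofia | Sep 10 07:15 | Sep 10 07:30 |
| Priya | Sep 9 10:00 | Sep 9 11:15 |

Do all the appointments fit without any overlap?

Yes

Sorted by start: Priya, Sana, Amara, Sofia, Tariq, Dmitri.
Sana starts after Priya ends, so Priya has no further overlaps.
Amara starts after Sana ends, so Sana has no further overlaps.
Sofia starts after Amara ends, so Amara has no further overlaps.
Tariq starts after Sofia ends, so Sofia has no further overlaps.
Dmitri starts after Tariq ends.
Every pair is clear; the schedule has no overlaps.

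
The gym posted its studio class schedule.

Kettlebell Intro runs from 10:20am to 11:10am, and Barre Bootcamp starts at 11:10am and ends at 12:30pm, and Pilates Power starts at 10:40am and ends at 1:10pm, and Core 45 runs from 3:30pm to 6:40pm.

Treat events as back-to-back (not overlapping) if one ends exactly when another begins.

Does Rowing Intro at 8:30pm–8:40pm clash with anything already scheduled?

No — it doesn't clash with anything

Kettlebell Intro: ends 11:10am at or before Rowing Intro starts 8:30pm → clear.
Pilates Power: ends 1:10pm at or before Rowing Intro starts 8:30pm → clear.
Barre Bootcamp: ends 12:30pm at or before Rowing Intro starts 8:30pm → clear.
Core 45: ends 6:40pm at or before Rowing Intro starts 8:30pm → clear.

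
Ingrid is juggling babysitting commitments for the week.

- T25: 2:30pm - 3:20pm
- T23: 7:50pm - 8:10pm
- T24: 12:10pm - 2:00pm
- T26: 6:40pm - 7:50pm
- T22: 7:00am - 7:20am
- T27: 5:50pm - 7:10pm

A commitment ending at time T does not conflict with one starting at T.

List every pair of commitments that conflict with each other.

Two intervals overlap when each starts before the other ends.
Sorted by start: T22, T24, T25, T27, T26, T23.
T24 starts after T22 ends, so T22 has no further overlaps.
T25 starts after T24 ends, so T24 has no further overlaps.
T27 starts after T25 ends, so T25 has no further overlaps.
T26 starts before T27 ends → T27 and T26 overlap.
T23 starts after T27 ends.
T23 starts exactly when T26 ends (back-to-back, no overlap).

T26 & T27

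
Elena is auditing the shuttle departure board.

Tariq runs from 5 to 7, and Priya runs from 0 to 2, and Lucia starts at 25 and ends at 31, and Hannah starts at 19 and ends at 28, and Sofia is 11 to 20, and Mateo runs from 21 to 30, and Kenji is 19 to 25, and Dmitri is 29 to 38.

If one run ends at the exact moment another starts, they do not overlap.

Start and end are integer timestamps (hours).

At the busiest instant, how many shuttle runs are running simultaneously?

3

Sort all start/end points and keep a running count:
0 start Priya → 1
2 end Priya → 0
5 start Tariq → 1
7 end Tariq → 0
11 start Sofia → 1
19 start Hannah → 2
19 start Kenji → 3
20 end Sofia → 2
21 start Mateo → 3
25 end Kenji → 2
25 start Lucia → 3
28 end Hannah → 2
29 start Dmitri → 3
30 end Mateo → 2
31 end Lucia → 1
38 end Dmitri → 0
Peak is 3, at 19 (Hannah, Kenji, Sofia).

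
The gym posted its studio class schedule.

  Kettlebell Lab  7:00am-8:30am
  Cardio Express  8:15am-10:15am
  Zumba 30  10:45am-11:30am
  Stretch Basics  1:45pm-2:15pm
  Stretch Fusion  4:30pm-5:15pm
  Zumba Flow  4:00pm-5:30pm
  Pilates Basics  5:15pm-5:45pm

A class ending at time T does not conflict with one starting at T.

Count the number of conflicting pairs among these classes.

3

Check each pair: they overlap iff neither finishes before the other starts.
Sorted by start: Kettlebell Lab, Cardio Express, Zumba 30, Stretch Basics, Zumba Flow, Stretch Fusion, Pilates Basics.
Cardio Express starts before Kettlebell Lab ends → Kettlebell Lab and Cardio Express overlap.
Zumba 30 starts after Kettlebell Lab ends, so nothing later overlaps Kettlebell Lab either.
Zumba 30 starts after Cardio Express ends, so nothing later overlaps Cardio Express either.
Stretch Basics starts after Zumba 30 ends, so nothing later overlaps Zumba 30 either.
Zumba Flow starts after Stretch Basics ends, so nothing later overlaps Stretch Basics either.
Stretch Fusion starts before Zumba Flow ends → Zumba Flow and Stretch Fusion overlap.
Pilates Basics starts before Zumba Flow ends → Zumba Flow and Pilates Basics overlap.
Pilates Basics starts exactly when Stretch Fusion ends (back-to-back, no overlap).
Overlapping pairs: Cardio Express & Kettlebell Lab, Pilates Basics & Zumba Flow, Stretch Fusion & Zumba Flow — 3 in total.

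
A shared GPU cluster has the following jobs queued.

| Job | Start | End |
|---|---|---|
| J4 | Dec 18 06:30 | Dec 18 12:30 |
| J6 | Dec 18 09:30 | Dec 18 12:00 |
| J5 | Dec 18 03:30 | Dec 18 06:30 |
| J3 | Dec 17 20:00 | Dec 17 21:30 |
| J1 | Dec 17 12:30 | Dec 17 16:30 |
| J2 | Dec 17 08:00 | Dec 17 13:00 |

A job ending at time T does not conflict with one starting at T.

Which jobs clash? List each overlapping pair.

J1 & J2, J4 & J6

Two intervals overlap when each starts before the other ends.
Sorted by start: J2, J1, J3, J5, J4, J6.
J1 starts before J2 ends → J2 and J1 overlap.
J3 starts after J2 ends — done with J2.
J3 starts after J1 ends — done with J1.
J5 starts after J3 ends — done with J3.
J4 starts exactly when J5 ends (back-to-back, no overlap) — done with J5.
J6 starts before J4 ends → J4 and J6 overlap.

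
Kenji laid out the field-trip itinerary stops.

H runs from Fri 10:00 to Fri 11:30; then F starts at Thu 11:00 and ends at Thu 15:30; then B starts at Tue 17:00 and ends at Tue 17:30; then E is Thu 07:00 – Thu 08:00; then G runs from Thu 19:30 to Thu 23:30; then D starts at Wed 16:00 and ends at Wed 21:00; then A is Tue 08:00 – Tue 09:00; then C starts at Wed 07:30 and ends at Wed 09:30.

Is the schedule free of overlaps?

Yes

Sorted by start: A, B, C, D, E, F, G, H.
B starts after A ends; A is clear from here.
C starts after B ends; B is clear from here.
D starts after C ends; C is clear from here.
E starts after D ends; D is clear from here.
F starts after E ends; E is clear from here.
G starts after F ends; F is clear from here.
H starts after G ends.
Every pair is clear; the schedule has no overlaps.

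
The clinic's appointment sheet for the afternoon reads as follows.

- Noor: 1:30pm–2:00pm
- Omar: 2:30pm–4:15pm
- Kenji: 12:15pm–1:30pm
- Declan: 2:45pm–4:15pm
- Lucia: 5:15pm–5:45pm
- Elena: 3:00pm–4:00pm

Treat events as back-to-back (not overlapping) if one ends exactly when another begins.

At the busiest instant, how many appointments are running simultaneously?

3

Sweep the timeline, counting +1 at each start and −1 at each end (ends before starts at a tie):
12:15pm start Kenji → 1
1:30pm end Kenji → 0
1:30pm start Noor → 1
2:00pm end Noor → 0
2:30pm start Omar → 1
2:45pm start Declan → 2
3:00pm start Elena → 3
4:00pm end Elena → 2
4:15pm end Declan → 1
4:15pm end Omar → 0
5:15pm start Lucia → 1
5:45pm end Lucia → 0
Peak is 3, at 3:00pm (Declan, Elena, Omar).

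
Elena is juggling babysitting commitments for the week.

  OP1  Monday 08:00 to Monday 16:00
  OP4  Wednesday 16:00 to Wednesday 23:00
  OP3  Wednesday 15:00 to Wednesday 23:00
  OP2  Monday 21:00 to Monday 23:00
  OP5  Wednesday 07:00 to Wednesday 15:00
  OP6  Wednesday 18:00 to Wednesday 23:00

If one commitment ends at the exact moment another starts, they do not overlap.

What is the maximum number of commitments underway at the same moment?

Sort all start/end points and keep a running count:
Monday 08:00 start OP1 → 1
Monday 16:00 end OP1 → 0
Monday 21:00 start OP2 → 1
Monday 23:00 end OP2 → 0
Wednesday 07:00 start OP5 → 1
Wednesday 15:00 end OP5 → 0
Wednesday 15:00 start OP3 → 1
Wednesday 16:00 start OP4 → 2
Wednesday 18:00 start OP6 → 3
Wednesday 23:00 end OP3 → 2
Wednesday 23:00 end OP4 → 1
Wednesday 23:00 end OP6 → 0
Peak is 3, at Wednesday 18:00 (OP3, OP4, OP6).

3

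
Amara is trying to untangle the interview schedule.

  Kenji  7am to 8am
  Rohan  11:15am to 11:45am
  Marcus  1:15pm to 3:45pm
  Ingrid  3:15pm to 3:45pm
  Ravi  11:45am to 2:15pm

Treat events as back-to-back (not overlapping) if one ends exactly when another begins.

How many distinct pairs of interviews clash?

2

Check each pair: they overlap iff neither finishes before the other starts.
Sorted by start: Kenji, Rohan, Ravi, Marcus, Ingrid.
Rohan starts after Kenji ends — done with Kenji.
Ravi starts exactly when Rohan ends (back-to-back, no overlap) — done with Rohan.
Marcus starts before Ravi ends → Ravi and Marcus overlap.
Ingrid starts after Ravi ends.
Ingrid starts before Marcus ends → Marcus and Ingrid overlap.
Overlapping pairs: Ingrid & Marcus, Marcus & Ravi — 2 in total.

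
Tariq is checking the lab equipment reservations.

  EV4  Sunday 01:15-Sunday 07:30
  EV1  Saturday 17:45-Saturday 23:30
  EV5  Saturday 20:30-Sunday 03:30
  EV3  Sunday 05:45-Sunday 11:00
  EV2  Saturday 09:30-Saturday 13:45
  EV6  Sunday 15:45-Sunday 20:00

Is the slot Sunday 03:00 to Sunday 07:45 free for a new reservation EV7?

EV2: ends Saturday 13:45 at or before EV7 starts Sunday 03:00 → clear.
EV1: ends Saturday 23:30 at or before EV7 starts Sunday 03:00 → clear.
EV5: starts Saturday 20:30 before EV7 ends Sunday 07:45, and ends Sunday 03:30 after EV7 starts Sunday 03:00 → overlap.
EV4: starts Sunday 01:15 before EV7 ends Sunday 07:45, and ends Sunday 07:30 after EV7 starts Sunday 03:00 → overlap.
EV3: starts Sunday 05:45 before EV7 ends Sunday 07:45, and ends Sunday 11:00 after EV7 starts Sunday 03:00 → overlap.
EV6: starts Sunday 15:45 at or after EV7 ends Sunday 07:45 → clear.
EV7 overlaps EV3, EV4, EV5.

No — it overlaps EV3, EV4, EV5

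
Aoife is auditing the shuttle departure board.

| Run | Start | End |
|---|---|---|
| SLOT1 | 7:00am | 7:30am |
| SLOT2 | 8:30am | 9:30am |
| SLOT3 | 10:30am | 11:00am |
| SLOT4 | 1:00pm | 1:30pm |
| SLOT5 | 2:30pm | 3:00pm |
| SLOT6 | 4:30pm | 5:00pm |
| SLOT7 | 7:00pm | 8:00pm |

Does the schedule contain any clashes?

Sorted by start: SLOT1, SLOT2, SLOT3, SLOT4, SLOT5, SLOT6, SLOT7.
SLOT2 starts after SLOT1 ends; SLOT1 is clear from here.
SLOT3 starts after SLOT2 ends; SLOT2 is clear from here.
SLOT4 starts after SLOT3 ends; SLOT3 is clear from here.
SLOT5 starts after SLOT4 ends; SLOT4 is clear from here.
SLOT6 starts after SLOT5 ends; SLOT5 is clear from here.
SLOT7 starts after SLOT6 ends.
Every pair is clear; the schedule has no overlaps.

No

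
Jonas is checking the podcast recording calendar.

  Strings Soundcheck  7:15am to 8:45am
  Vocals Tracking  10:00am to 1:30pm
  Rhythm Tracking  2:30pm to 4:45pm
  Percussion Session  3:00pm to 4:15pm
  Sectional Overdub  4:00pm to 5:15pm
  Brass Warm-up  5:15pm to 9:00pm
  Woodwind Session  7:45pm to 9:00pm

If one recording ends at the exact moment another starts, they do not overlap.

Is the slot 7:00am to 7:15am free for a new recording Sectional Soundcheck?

Yes — the slot is free

Strings Soundcheck: starts 7:15am at or after Sectional Soundcheck ends 7:15am → clear.
Vocals Tracking: starts 10:00am at or after Sectional Soundcheck ends 7:15am → clear.
Rhythm Tracking: starts 2:30pm at or after Sectional Soundcheck ends 7:15am → clear.
Percussion Session: starts 3:00pm at or after Sectional Soundcheck ends 7:15am → clear.
Sectional Overdub: starts 4:00pm at or after Sectional Soundcheck ends 7:15am → clear.
Brass Warm-up: starts 5:15pm at or after Sectional Soundcheck ends 7:15am → clear.
Woodwind Session: starts 7:45pm at or after Sectional Soundcheck ends 7:15am → clear.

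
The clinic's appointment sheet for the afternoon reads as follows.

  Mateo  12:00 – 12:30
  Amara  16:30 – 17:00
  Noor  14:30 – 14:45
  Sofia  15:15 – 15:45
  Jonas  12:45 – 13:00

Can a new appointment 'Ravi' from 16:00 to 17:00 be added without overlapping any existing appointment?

Mateo: ends 12:30 at or before Ravi starts 16:00 → clear.
Jonas: ends 13:00 at or before Ravi starts 16:00 → clear.
Noor: ends 14:45 at or before Ravi starts 16:00 → clear.
Sofia: ends 15:45 at or before Ravi starts 16:00 → clear.
Amara: starts 16:30 before Ravi ends 17:00, and ends 17:00 after Ravi starts 16:00 → overlap.
Ravi overlaps Amara.

No — it overlaps Amara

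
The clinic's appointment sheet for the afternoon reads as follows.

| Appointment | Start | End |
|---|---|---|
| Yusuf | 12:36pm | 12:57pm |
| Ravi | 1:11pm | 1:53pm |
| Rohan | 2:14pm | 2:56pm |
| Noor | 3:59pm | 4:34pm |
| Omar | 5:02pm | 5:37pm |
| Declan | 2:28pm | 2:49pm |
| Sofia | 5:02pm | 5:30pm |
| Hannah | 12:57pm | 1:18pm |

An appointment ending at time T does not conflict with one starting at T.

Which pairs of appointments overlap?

Check each pair: they overlap iff neither finishes before the other starts.
Sorted by start: Yusuf, Hannah, Ravi, Rohan, Declan, Noor, Omar, Sofia.
Hannah starts exactly when Yusuf ends (back-to-back, no overlap); Yusuf is clear from here.
Ravi starts before Hannah ends → Hannah and Ravi overlap.
Rohan starts after Hannah ends; Hannah is clear from here.
Rohan starts after Ravi ends; Ravi is clear from here.
Declan starts before Rohan ends → Rohan and Declan overlap.
Noor starts after Rohan ends; Rohan is clear from here.
Noor starts after Declan ends; Declan is clear from here.
Omar starts after Noor ends; Noor is clear from here.
Sofia starts before Omar ends → Omar and Sofia overlap.

Declan & Rohan, Hannah & Ravi, Omar & Sofia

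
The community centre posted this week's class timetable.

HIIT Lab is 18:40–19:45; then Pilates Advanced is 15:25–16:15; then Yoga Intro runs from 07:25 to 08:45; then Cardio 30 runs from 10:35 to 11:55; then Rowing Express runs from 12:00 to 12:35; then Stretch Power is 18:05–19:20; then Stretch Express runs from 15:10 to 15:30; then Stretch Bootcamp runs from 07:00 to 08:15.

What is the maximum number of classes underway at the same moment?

2

Sort all start/end points and keep a running count:
07:00 start Stretch Bootcamp → 1
07:25 start Yoga Intro → 2
08:15 end Stretch Bootcamp → 1
08:45 end Yoga Intro → 0
10:35 start Cardio 30 → 1
11:55 end Cardio 30 → 0
12:00 start Rowing Express → 1
12:35 end Rowing Express → 0
15:10 start Stretch Express → 1
15:25 start Pilates Advanced → 2
15:30 end Stretch Express → 1
16:15 end Pilates Advanced → 0
18:05 start Stretch Power → 1
18:40 start HIIT Lab → 2
19:20 end Stretch Power → 1
19:45 end HIIT Lab → 0
Peak is 2, at 07:25 (Stretch Bootcamp, Yoga Intro).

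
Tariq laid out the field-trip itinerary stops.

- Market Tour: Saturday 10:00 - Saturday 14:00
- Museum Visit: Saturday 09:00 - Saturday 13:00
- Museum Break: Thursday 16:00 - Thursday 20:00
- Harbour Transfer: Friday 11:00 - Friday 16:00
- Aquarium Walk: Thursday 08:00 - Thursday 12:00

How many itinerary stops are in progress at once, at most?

Walk through starts and ends in time order (an end at T is processed before a start at T):
Thursday 08:00 start Aquarium Walk → 1
Thursday 12:00 end Aquarium Walk → 0
Thursday 16:00 start Museum Break → 1
Thursday 20:00 end Museum Break → 0
Friday 11:00 start Harbour Transfer → 1
Friday 16:00 end Harbour Transfer → 0
Saturday 09:00 start Museum Visit → 1
Saturday 10:00 start Market Tour → 2
Saturday 13:00 end Museum Visit → 1
Saturday 14:00 end Market Tour → 0
Peak is 2, at Saturday 10:00 (Market Tour, Museum Visit).

2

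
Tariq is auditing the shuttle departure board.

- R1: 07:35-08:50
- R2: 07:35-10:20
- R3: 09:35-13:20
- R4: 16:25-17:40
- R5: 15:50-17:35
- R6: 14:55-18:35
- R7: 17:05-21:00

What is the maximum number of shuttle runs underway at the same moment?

Walk through starts and ends in time order (an end at T is processed before a start at T):
07:35 start R1 → 1
07:35 start R2 → 2
08:50 end R1 → 1
09:35 start R3 → 2
10:20 end R2 → 1
13:20 end R3 → 0
14:55 start R6 → 1
15:50 start R5 → 2
16:25 start R4 → 3
17:05 start R7 → 4
17:35 end R5 → 3
17:40 end R4 → 2
18:35 end R6 → 1
21:00 end R7 → 0
Peak is 4, at 17:05 (R4, R5, R6, R7).

4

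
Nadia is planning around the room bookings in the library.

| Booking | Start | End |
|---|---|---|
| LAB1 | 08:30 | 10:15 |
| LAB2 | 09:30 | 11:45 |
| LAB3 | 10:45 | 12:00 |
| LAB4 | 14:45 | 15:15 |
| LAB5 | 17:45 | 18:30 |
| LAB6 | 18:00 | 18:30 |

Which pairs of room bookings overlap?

LAB1 & LAB2, LAB2 & LAB3, LAB5 & LAB6

Sorted by start: LAB1, LAB2, LAB3, LAB4, LAB5, LAB6.
LAB2 starts before LAB1 ends → LAB1 and LAB2 overlap.
LAB3 starts after LAB1 ends, so nothing later overlaps LAB1 either.
LAB3 starts before LAB2 ends → LAB2 and LAB3 overlap.
LAB4 starts after LAB2 ends, so nothing later overlaps LAB2 either.
LAB4 starts after LAB3 ends, so nothing later overlaps LAB3 either.
LAB5 starts after LAB4 ends, so nothing later overlaps LAB4 either.
LAB6 starts before LAB5 ends → LAB5 and LAB6 overlap.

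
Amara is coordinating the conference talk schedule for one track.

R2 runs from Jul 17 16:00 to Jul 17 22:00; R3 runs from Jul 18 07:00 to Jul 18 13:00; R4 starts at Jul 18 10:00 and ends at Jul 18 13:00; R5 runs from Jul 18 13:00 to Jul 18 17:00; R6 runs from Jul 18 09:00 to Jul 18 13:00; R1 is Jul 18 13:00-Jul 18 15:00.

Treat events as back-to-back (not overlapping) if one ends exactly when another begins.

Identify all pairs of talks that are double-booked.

Sorted by start: R2, R3, R6, R4, R1, R5.
R3 starts after R2 ends, so nothing later overlaps R2 either.
R6 starts before R3 ends → R3 and R6 overlap.
R4 starts before R3 ends → R3 and R4 overlap.
R1 starts exactly when R3 ends (back-to-back, no overlap), so nothing later overlaps R3 either.
R4 starts before R6 ends → R6 and R4 overlap.
R1 starts exactly when R6 ends (back-to-back, no overlap), so nothing later overlaps R6 either.
R1 starts exactly when R4 ends (back-to-back, no overlap), so nothing later overlaps R4 either.
R5 starts before R1 ends → R1 and R5 overlap.

R1 & R5, R3 & R4, R3 & R6, R4 & R6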